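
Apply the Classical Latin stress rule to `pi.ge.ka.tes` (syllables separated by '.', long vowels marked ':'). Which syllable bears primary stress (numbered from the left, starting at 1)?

Classical Latin: stress the penult if heavy (long vowel or closed), else the antepenult.
Weights: 2 ge L, 3 ka L, 4 tes H.
The penult (syllable 3, ka) is light, so stress falls on the antepenult (syllable 2, ge).
Stress on syllable 2: pi.ˈge.ka.tes.

2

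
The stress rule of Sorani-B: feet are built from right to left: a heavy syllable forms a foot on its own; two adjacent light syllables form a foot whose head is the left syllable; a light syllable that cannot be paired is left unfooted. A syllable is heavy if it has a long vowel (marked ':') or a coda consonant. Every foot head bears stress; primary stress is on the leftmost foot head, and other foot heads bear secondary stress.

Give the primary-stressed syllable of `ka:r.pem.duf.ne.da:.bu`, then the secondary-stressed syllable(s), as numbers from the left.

Weights: 1 ka:r H, 2 pem H, 3 duf H, 4 ne L, 5 da: H, 6 bu L.
Parse right to left (heavy = foot alone; LL = one foot; stranded L unfooted): (ˈka:r) (ˈpem) (ˈduf) ne (ˈda:) bu.
Foot heads: 1, 2, 3, 5.
Primary stress on the leftmost head = syllable 1.
Secondary stress on 2, 3, 5: ˈka:r.ˌpem.ˌduf.ne.ˌda:.bu.

primary 1, secondary 2, 3, 5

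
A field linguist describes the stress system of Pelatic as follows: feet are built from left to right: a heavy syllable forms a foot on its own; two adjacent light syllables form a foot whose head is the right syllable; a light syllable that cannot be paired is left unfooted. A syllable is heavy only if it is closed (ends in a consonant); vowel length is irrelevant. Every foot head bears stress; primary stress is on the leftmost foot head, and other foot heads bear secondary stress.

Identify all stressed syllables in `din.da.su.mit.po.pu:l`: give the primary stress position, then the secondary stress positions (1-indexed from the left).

primary 1, secondary 3, 4, 6

Weights: 1 din H, 2 da L, 3 su L, 4 mit H, 5 po L, 6 pu:l H.
Parse left to right (heavy = foot alone; LL = one foot; stranded L unfooted): (ˈdin) (da.ˈsu) (ˈmit) po (ˈpu:l).
Foot heads: 1, 3, 4, 6.
Primary stress on the leftmost head = syllable 1.
Secondary stress on 3, 4, 6: ˈdin.da.ˌsu.ˌmit.po.ˌpu:l.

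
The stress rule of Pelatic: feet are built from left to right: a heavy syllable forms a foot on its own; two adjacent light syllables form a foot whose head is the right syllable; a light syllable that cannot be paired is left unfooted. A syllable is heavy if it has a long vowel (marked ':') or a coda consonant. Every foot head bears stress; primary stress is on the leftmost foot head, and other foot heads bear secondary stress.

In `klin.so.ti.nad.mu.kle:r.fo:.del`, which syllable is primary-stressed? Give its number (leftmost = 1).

1

Weights: 1 klin H, 2 so L, 3 ti L, 4 nad H, 5 mu L, 6 kle:r H, 7 fo: H, 8 del H.
Parse left to right (heavy = foot alone; LL = one foot; stranded L unfooted): (ˈklin) (so.ˈti) (ˈnad) mu (ˈkle:r) (ˈfo:) (ˈdel).
Foot heads: 1, 3, 4, 6, 7, 8.
Primary stress on the leftmost head = syllable 1.
Primary stress: syllable 1 → ˈklin.so.ti.nad.mu.kle:r.fo:.del.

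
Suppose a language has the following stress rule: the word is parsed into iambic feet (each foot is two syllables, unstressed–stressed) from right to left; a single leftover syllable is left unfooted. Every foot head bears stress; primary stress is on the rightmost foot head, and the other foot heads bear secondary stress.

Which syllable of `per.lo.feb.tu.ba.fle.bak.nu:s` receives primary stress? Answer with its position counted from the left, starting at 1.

8

Parse right to left into iambic (σˈσ) feet: (per.ˈlo) (feb.ˈtu) (ba.ˈfle) (bak.ˈnu:s).
Foot heads (stressed positions): 2, 4, 6, 8.
End Rule Rightmost: primary stress on the rightmost head = syllable 8.
Primary stress: syllable 8 → per.lo.feb.tu.ba.fle.bak.ˈnu:s.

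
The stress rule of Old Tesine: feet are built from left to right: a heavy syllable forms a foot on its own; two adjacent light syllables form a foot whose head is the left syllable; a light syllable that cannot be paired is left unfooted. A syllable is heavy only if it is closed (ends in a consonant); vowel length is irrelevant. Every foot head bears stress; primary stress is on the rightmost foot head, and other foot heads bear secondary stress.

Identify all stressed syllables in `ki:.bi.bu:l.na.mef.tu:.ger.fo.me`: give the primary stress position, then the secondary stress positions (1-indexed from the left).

Weights: 1 ki: L, 2 bi L, 3 bu:l H, 4 na L, 5 mef H, 6 tu: L, 7 ger H, 8 fo L, 9 me L.
Parse left to right (heavy = foot alone; LL = one foot; stranded L unfooted): (ˈki:.bi) (ˈbu:l) na (ˈmef) tu: (ˈger) (ˈfo.me).
Foot heads: 1, 3, 5, 7, 8.
Primary stress on the rightmost head = syllable 8.
Secondary stress on 1, 3, 5, 7: ˌki:.bi.ˌbu:l.na.ˌmef.tu:.ˌger.ˈfo.me.

primary 8, secondary 1, 3, 5, 7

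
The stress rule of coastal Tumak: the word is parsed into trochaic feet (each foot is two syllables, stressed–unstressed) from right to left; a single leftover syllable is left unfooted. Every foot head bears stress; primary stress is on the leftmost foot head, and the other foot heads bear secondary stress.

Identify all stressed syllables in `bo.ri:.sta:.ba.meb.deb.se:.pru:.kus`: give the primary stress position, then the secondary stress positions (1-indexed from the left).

Parse right to left into trochaic (ˈσσ) feet: bo (ˈri:.sta:) (ˈba.meb) (ˈdeb.se:) (ˈpru:.kus). Syllable 1 is left unfooted.
Foot heads (stressed positions): 2, 4, 6, 8.
End Rule Leftmost: primary stress on the leftmost head = syllable 2.
Secondary stress on 4, 6, 8: bo.ˈri:.sta:.ˌba.meb.ˌdeb.se:.ˌpru:.kus.

primary 2, secondary 4, 6, 8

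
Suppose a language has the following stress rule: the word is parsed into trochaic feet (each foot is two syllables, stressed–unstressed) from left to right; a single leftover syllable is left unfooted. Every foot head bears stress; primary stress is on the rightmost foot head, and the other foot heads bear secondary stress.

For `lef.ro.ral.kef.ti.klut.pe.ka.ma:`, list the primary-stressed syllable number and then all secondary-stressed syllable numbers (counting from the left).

primary 7, secondary 1, 3, 5

Parse left to right into trochaic (ˈσσ) feet: (ˈlef.ro) (ˈral.kef) (ˈti.klut) (ˈpe.ka) ma:. Syllable 9 is left unfooted.
Foot heads (stressed positions): 1, 3, 5, 7.
End Rule Rightmost: primary stress on the rightmost head = syllable 7.
Secondary stress on 1, 3, 5: ˌlef.ro.ˌral.kef.ˌti.klut.ˈpe.ka.ma:.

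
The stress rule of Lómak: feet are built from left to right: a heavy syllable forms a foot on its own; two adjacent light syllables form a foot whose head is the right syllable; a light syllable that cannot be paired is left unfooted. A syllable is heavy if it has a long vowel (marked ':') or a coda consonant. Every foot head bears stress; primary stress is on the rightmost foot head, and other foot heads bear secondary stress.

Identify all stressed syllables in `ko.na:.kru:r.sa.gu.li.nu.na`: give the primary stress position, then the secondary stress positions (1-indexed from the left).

primary 7, secondary 2, 3, 5

Weights: 1 ko L, 2 na: H, 3 kru:r H, 4 sa L, 5 gu L, 6 li L, 7 nu L, 8 na L.
Parse left to right (heavy = foot alone; LL = one foot; stranded L unfooted): ko (ˈna:) (ˈkru:r) (sa.ˈgu) (li.ˈnu) na.
Foot heads: 2, 3, 5, 7.
Primary stress on the rightmost head = syllable 7.
Secondary stress on 2, 3, 5: ko.ˌna:.ˌkru:r.sa.ˌgu.li.ˈnu.na.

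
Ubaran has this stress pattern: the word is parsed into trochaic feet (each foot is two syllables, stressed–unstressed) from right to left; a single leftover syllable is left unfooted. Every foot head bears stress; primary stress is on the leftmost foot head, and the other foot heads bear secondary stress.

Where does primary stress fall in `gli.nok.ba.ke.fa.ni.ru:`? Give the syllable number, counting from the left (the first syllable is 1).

Parse right to left into trochaic (ˈσσ) feet: gli (ˈnok.ba) (ˈke.fa) (ˈni.ru:). Syllable 1 is left unfooted.
Foot heads (stressed positions): 2, 4, 6.
End Rule Leftmost: primary stress on the leftmost head = syllable 2.
Primary stress: syllable 2 → gli.ˈnok.ba.ke.fa.ni.ru:.

2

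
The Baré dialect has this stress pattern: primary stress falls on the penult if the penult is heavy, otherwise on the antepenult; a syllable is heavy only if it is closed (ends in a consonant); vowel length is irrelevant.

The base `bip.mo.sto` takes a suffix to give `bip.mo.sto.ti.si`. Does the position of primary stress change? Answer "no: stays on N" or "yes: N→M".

Base `bip.mo.sto` (3 syllables):
  Weights: 1 bip H, 2 mo L, 3 sto L.
  The penult (syllable 2, mo) is light, so stress falls on the antepenult (syllable 1, bip).
  → primary stress on syllable 1.
Suffixed `bip.mo.sto.ti.si` (5 syllables):
  Weights: 3 sto L, 4 ti L, 5 si L.
  The penult (syllable 4, ti) is light, so stress falls on the antepenult (syllable 3, sto).
  → primary stress on syllable 3.

yes: 1→3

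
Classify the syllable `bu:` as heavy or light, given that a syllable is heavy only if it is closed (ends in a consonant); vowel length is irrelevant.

`bu:`: long vowel, open (no coda). Open (no coda) → light.

light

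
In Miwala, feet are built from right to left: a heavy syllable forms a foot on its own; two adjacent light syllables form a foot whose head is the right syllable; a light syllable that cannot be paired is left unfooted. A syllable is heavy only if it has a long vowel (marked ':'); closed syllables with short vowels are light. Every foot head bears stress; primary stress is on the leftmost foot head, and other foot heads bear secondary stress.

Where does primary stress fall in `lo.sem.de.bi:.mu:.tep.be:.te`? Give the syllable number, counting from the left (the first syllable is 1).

Weights: 1 lo L, 2 sem L, 3 de L, 4 bi: H, 5 mu: H, 6 tep L, 7 be: H, 8 te L.
Parse right to left (heavy = foot alone; LL = one foot; stranded L unfooted): lo (sem.ˈde) (ˈbi:) (ˈmu:) tep (ˈbe:) te.
Foot heads: 3, 4, 5, 7.
Primary stress on the leftmost head = syllable 3.
Primary stress: syllable 3 → lo.sem.ˈde.bi:.mu:.tep.be:.te.

3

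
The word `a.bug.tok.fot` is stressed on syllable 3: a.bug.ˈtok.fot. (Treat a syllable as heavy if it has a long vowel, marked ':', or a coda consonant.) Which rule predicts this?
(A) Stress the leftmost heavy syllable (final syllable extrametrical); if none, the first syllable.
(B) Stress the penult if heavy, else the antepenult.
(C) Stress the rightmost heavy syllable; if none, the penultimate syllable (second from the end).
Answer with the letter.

Rule A → syllable 2 (observed: 3).
Rule B → syllable 3 ✓.
Rule C → syllable 4 (observed: 3).

B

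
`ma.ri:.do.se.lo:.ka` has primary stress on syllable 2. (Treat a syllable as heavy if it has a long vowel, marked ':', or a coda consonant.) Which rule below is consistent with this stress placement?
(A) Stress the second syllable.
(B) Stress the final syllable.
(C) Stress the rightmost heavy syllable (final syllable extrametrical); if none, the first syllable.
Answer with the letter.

A

Rule A → syllable 2 ✓.
Rule B → syllable 6 (observed: 2).
Rule C → syllable 5 (observed: 2).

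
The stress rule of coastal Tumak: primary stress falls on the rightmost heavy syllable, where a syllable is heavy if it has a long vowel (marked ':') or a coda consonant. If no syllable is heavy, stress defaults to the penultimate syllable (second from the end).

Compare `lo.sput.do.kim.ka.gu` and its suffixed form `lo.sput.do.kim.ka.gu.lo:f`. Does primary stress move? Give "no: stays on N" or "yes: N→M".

yes: 4→7

Base `lo.sput.do.kim.ka.gu` (6 syllables):
  Weights: 1 lo L, 2 sput H, 3 do L, 4 kim H, 5 ka L, 6 gu L.
  Heavy syllables in the domain: 2, 4. The rightmost is syllable 4 (kim).
  → primary stress on syllable 4.
Suffixed `lo.sput.do.kim.ka.gu.lo:f` (7 syllables):
  Weights: 1 lo L, 2 sput H, 3 do L, 4 kim H, 5 ka L, 6 gu L, 7 lo:f H.
  Heavy syllables in the domain: 2, 4, 7. The rightmost is syllable 7 (lo:f).
  → primary stress on syllable 7.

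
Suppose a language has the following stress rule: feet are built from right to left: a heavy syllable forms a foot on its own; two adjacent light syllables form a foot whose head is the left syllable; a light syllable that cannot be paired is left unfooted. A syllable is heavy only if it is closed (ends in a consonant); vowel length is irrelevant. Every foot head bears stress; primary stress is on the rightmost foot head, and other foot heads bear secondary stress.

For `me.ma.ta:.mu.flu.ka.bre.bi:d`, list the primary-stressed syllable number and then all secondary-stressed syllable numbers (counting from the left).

primary 8, secondary 2, 4, 6

Weights: 1 me L, 2 ma L, 3 ta: L, 4 mu L, 5 flu L, 6 ka L, 7 bre L, 8 bi:d H.
Parse right to left (heavy = foot alone; LL = one foot; stranded L unfooted): me (ˈma.ta:) (ˈmu.flu) (ˈka.bre) (ˈbi:d).
Foot heads: 2, 4, 6, 8.
Primary stress on the rightmost head = syllable 8.
Secondary stress on 2, 4, 6: me.ˌma.ta:.ˌmu.flu.ˌka.bre.ˈbi:d.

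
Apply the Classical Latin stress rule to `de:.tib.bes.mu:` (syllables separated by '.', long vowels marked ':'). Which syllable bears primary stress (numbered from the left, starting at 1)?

Classical Latin: stress the penult if heavy (long vowel or closed), else the antepenult.
Weights: 2 tib H, 3 bes H, 4 mu: H.
The penult (syllable 3, bes) is heavy, so it takes stress.
Stress on syllable 3: de:.tib.ˈbes.mu:.

3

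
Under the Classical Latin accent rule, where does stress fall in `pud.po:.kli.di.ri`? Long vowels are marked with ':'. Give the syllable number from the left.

3

Classical Latin: stress the penult if heavy (long vowel or closed), else the antepenult.
Weights: 3 kli L, 4 di L, 5 ri L.
The penult (syllable 4, di) is light, so stress falls on the antepenult (syllable 3, kli).
Stress on syllable 3: pud.po:.ˈkli.di.ri.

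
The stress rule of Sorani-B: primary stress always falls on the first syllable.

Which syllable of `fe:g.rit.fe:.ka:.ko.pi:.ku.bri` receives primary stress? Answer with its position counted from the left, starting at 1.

1

The word has 8 syllables; the first syllable is syllable 1 (fe:g).
Primary stress: syllable 1 → ˈfe:g.rit.fe:.ka:.ko.pi:.ku.bri.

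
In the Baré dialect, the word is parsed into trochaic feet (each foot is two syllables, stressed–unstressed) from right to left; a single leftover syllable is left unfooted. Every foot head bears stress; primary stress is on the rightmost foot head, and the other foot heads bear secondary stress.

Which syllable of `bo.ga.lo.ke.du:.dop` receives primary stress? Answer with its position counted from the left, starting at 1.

Parse right to left into trochaic (ˈσσ) feet: (ˈbo.ga) (ˈlo.ke) (ˈdu:.dop).
Foot heads (stressed positions): 1, 3, 5.
End Rule Rightmost: primary stress on the rightmost head = syllable 5.
Primary stress: syllable 5 → bo.ga.lo.ke.ˈdu:.dop.

5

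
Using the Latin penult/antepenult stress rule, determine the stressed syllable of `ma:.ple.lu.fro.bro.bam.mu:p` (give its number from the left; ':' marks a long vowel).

6

Classical Latin: stress the penult if heavy (long vowel or closed), else the antepenult.
Weights: 5 bro L, 6 bam H, 7 mu:p H.
The penult (syllable 6, bam) is heavy, so it takes stress.
Stress on syllable 6: ma:.ple.lu.fro.bro.ˈbam.mu:p.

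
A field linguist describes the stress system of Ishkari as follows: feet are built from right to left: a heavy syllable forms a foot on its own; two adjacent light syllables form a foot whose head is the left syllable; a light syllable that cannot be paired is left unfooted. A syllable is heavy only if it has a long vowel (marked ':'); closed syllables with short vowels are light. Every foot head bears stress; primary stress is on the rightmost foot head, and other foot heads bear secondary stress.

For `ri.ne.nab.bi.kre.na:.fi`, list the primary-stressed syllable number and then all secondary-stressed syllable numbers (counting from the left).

Weights: 1 ri L, 2 ne L, 3 nab L, 4 bi L, 5 kre L, 6 na: H, 7 fi L.
Parse right to left (heavy = foot alone; LL = one foot; stranded L unfooted): ri (ˈne.nab) (ˈbi.kre) (ˈna:) fi.
Foot heads: 2, 4, 6.
Primary stress on the rightmost head = syllable 6.
Secondary stress on 2, 4: ri.ˌne.nab.ˌbi.kre.ˈna:.fi.

primary 6, secondary 2, 4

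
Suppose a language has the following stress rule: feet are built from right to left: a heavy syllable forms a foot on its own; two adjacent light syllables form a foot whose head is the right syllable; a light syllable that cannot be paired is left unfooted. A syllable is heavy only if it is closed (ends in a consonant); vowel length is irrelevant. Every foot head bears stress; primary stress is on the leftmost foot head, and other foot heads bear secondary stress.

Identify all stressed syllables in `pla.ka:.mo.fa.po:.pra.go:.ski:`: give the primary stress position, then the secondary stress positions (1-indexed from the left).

Weights: 1 pla L, 2 ka: L, 3 mo L, 4 fa L, 5 po: L, 6 pra L, 7 go: L, 8 ski: L.
Parse right to left (heavy = foot alone; LL = one foot; stranded L unfooted): (pla.ˈka:) (mo.ˈfa) (po:.ˈpra) (go:.ˈski:).
Foot heads: 2, 4, 6, 8.
Primary stress on the leftmost head = syllable 2.
Secondary stress on 4, 6, 8: pla.ˈka:.mo.ˌfa.po:.ˌpra.go:.ˌski:.

primary 2, secondary 4, 6, 8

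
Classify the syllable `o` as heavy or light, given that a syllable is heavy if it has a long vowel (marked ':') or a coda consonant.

light

`o`: short vowel, open (no coda). Short vowel, open → light.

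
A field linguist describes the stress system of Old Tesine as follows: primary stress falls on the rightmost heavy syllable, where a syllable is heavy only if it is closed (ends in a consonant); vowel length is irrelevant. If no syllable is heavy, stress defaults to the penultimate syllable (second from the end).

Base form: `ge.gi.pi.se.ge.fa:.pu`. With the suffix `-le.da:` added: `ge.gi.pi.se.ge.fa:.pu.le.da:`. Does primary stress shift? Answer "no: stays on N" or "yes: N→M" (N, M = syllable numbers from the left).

yes: 6→8

Base `ge.gi.pi.se.ge.fa:.pu` (7 syllables):
  Weights: 1 ge L, 2 gi L, 3 pi L, 4 se L, 5 ge L, 6 fa: L, 7 pu L.
  No heavy syllable in the domain; default to the penultimate syllable (second from the end) = syllable 6.
  → primary stress on syllable 6.
Suffixed `ge.gi.pi.se.ge.fa:.pu.le.da:` (9 syllables):
  Weights: 1 ge L, 2 gi L, 3 pi L, 4 se L, 5 ge L, 6 fa: L, 7 pu L, 8 le L, 9 da: L.
  No heavy syllable in the domain; default to the penultimate syllable (second from the end) = syllable 8.
  → primary stress on syllable 8.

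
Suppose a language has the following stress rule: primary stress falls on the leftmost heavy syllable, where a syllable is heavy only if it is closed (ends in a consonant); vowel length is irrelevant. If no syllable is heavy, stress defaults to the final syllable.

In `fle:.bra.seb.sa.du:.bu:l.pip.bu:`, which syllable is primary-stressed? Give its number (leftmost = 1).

3

Weights: 1 fle: L, 2 bra L, 3 seb H, 4 sa L, 5 du: L, 6 bu:l H, 7 pip H, 8 bu: L.
Heavy syllables in the domain: 3, 6, 7. The leftmost is syllable 3 (seb).
Primary stress: syllable 3 → fle:.bra.ˈseb.sa.du:.bu:l.pip.bu:.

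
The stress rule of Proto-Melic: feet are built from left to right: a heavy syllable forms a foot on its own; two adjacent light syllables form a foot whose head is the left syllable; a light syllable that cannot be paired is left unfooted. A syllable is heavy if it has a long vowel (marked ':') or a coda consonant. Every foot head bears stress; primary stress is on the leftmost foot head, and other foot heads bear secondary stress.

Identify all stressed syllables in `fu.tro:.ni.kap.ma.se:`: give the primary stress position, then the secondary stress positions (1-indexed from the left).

Weights: 1 fu L, 2 tro: H, 3 ni L, 4 kap H, 5 ma L, 6 se: H.
Parse left to right (heavy = foot alone; LL = one foot; stranded L unfooted): fu (ˈtro:) ni (ˈkap) ma (ˈse:).
Foot heads: 2, 4, 6.
Primary stress on the leftmost head = syllable 2.
Secondary stress on 4, 6: fu.ˈtro:.ni.ˌkap.ma.ˌse:.

primary 2, secondary 4, 6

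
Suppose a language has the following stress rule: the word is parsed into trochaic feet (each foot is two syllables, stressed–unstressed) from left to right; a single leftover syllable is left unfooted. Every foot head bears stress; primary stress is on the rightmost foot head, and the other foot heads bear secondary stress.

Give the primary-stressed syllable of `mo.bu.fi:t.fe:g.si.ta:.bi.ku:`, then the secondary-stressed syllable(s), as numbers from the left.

Parse left to right into trochaic (ˈσσ) feet: (ˈmo.bu) (ˈfi:t.fe:g) (ˈsi.ta:) (ˈbi.ku:).
Foot heads (stressed positions): 1, 3, 5, 7.
End Rule Rightmost: primary stress on the rightmost head = syllable 7.
Secondary stress on 1, 3, 5: ˌmo.bu.ˌfi:t.fe:g.ˌsi.ta:.ˈbi.ku:.

primary 7, secondary 1, 3, 5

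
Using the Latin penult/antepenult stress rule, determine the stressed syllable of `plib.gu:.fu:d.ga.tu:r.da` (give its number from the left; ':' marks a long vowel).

5

Classical Latin: stress the penult if heavy (long vowel or closed), else the antepenult.
Weights: 4 ga L, 5 tu:r H, 6 da L.
The penult (syllable 5, tu:r) is heavy, so it takes stress.
Stress on syllable 5: plib.gu:.fu:d.ga.ˈtu:r.da.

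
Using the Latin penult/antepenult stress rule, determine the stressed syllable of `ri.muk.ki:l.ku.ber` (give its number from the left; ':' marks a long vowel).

Classical Latin: stress the penult if heavy (long vowel or closed), else the antepenult.
Weights: 3 ki:l H, 4 ku L, 5 ber H.
The penult (syllable 4, ku) is light, so stress falls on the antepenult (syllable 3, ki:l).
Stress on syllable 3: ri.muk.ˈki:l.ku.ber.

3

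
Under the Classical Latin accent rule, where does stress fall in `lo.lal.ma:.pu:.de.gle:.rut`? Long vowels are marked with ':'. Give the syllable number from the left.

6

Classical Latin: stress the penult if heavy (long vowel or closed), else the antepenult.
Weights: 5 de L, 6 gle: H, 7 rut H.
The penult (syllable 6, gle:) is heavy, so it takes stress.
Stress on syllable 6: lo.lal.ma:.pu:.de.ˈgle:.rut.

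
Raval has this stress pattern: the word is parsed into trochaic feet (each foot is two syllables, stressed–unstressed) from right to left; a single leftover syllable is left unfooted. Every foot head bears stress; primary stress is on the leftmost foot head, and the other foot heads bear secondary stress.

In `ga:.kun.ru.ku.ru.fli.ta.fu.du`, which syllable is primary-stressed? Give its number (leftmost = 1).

Parse right to left into trochaic (ˈσσ) feet: ga: (ˈkun.ru) (ˈku.ru) (ˈfli.ta) (ˈfu.du). Syllable 1 is left unfooted.
Foot heads (stressed positions): 2, 4, 6, 8.
End Rule Leftmost: primary stress on the leftmost head = syllable 2.
Primary stress: syllable 2 → ga:.ˈkun.ru.ku.ru.fli.ta.fu.du.

2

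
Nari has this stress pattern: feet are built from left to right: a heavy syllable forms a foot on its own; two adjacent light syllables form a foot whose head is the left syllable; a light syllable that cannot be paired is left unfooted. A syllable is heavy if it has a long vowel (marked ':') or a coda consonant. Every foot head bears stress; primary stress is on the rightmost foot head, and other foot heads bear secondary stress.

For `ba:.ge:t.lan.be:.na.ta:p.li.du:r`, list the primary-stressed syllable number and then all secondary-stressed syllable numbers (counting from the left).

Weights: 1 ba: H, 2 ge:t H, 3 lan H, 4 be: H, 5 na L, 6 ta:p H, 7 li L, 8 du:r H.
Parse left to right (heavy = foot alone; LL = one foot; stranded L unfooted): (ˈba:) (ˈge:t) (ˈlan) (ˈbe:) na (ˈta:p) li (ˈdu:r).
Foot heads: 1, 2, 3, 4, 6, 8.
Primary stress on the rightmost head = syllable 8.
Secondary stress on 1, 2, 3, 4, 6: ˌba:.ˌge:t.ˌlan.ˌbe:.na.ˌta:p.li.ˈdu:r.

primary 8, secondary 1, 2, 3, 4, 6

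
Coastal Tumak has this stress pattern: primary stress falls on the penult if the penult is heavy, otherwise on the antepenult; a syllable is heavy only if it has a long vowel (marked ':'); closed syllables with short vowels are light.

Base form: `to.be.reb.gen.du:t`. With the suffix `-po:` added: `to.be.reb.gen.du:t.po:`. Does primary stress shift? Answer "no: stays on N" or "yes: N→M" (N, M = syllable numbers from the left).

Base `to.be.reb.gen.du:t` (5 syllables):
  Weights: 3 reb L, 4 gen L, 5 du:t H.
  The penult (syllable 4, gen) is light, so stress falls on the antepenult (syllable 3, reb).
  → primary stress on syllable 3.
Suffixed `to.be.reb.gen.du:t.po:` (6 syllables):
  Weights: 4 gen L, 5 du:t H, 6 po: H.
  The penult (syllable 5, du:t) is heavy, so it takes stress.
  → primary stress on syllable 5.

yes: 3→5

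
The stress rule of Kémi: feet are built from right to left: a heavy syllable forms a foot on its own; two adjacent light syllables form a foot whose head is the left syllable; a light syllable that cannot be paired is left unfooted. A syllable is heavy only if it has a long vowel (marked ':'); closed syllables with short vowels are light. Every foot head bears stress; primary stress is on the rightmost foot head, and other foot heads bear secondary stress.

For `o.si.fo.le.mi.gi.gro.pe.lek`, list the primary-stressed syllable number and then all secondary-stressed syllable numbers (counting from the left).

Weights: 1 o L, 2 si L, 3 fo L, 4 le L, 5 mi L, 6 gi L, 7 gro L, 8 pe L, 9 lek L.
Parse right to left (heavy = foot alone; LL = one foot; stranded L unfooted): o (ˈsi.fo) (ˈle.mi) (ˈgi.gro) (ˈpe.lek).
Foot heads: 2, 4, 6, 8.
Primary stress on the rightmost head = syllable 8.
Secondary stress on 2, 4, 6: o.ˌsi.fo.ˌle.mi.ˌgi.gro.ˈpe.lek.

primary 8, secondary 2, 4, 6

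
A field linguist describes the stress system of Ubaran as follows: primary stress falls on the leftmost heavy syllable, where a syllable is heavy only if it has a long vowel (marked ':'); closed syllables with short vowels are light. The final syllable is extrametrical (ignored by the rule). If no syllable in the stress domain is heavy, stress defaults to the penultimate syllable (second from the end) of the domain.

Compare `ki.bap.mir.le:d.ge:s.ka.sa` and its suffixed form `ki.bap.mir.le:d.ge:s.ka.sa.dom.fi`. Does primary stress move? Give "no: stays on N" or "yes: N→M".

Base `ki.bap.mir.le:d.ge:s.ka.sa` (7 syllables):
  The final syllable (7, sa) is extrametrical; the stress domain is syllables 1–6.
  Weights: 1 ki L, 2 bap L, 3 mir L, 4 le:d H, 5 ge:s H, 6 ka L.
  Heavy syllables in the domain: 4, 5. The leftmost is syllable 4 (le:d).
  → primary stress on syllable 4.
Suffixed `ki.bap.mir.le:d.ge:s.ka.sa.dom.fi` (9 syllables):
  The final syllable (9, fi) is extrametrical; the stress domain is syllables 1–8.
  Weights: 1 ki L, 2 bap L, 3 mir L, 4 le:d H, 5 ge:s H, 6 ka L, 7 sa L, 8 dom L.
  Heavy syllables in the domain: 4, 5. The leftmost is syllable 4 (le:d).
  → primary stress on syllable 4.

no: stays on 4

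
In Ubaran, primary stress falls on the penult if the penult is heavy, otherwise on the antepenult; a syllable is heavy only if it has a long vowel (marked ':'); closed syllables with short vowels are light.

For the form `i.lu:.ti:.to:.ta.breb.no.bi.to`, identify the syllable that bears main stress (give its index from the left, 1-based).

Weights: 7 no L, 8 bi L, 9 to L.
The penult (syllable 8, bi) is light, so stress falls on the antepenult (syllable 7, no).
Primary stress: syllable 7 → i.lu:.ti:.to:.ta.breb.ˈno.bi.to.

7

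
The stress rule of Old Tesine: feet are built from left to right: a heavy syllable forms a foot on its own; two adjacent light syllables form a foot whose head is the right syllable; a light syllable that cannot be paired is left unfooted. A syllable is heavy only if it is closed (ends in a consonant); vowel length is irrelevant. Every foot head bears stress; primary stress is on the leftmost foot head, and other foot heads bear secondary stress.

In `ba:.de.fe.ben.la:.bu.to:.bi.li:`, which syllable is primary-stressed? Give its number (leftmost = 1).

Weights: 1 ba: L, 2 de L, 3 fe L, 4 ben H, 5 la: L, 6 bu L, 7 to: L, 8 bi L, 9 li: L.
Parse left to right (heavy = foot alone; LL = one foot; stranded L unfooted): (ba:.ˈde) fe (ˈben) (la:.ˈbu) (to:.ˈbi) li:.
Foot heads: 2, 4, 6, 8.
Primary stress on the leftmost head = syllable 2.
Primary stress: syllable 2 → ba:.ˈde.fe.ben.la:.bu.to:.bi.li:.

2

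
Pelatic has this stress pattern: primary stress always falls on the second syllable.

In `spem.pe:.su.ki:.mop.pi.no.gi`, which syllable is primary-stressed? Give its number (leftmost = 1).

2

The word has 8 syllables; the second syllable is syllable 2 (pe:).
Primary stress: syllable 2 → spem.ˈpe:.su.ki:.mop.pi.no.gi.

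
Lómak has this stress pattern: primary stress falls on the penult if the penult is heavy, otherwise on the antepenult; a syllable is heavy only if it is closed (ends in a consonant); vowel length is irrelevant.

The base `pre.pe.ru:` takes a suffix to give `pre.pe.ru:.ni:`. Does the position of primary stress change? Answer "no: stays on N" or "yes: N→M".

Base `pre.pe.ru:` (3 syllables):
  Weights: 1 pre L, 2 pe L, 3 ru: L.
  The penult (syllable 2, pe) is light, so stress falls on the antepenult (syllable 1, pre).
  → primary stress on syllable 1.
Suffixed `pre.pe.ru:.ni:` (4 syllables):
  Weights: 2 pe L, 3 ru: L, 4 ni: L.
  The penult (syllable 3, ru:) is light, so stress falls on the antepenult (syllable 2, pe).
  → primary stress on syllable 2.

yes: 1→2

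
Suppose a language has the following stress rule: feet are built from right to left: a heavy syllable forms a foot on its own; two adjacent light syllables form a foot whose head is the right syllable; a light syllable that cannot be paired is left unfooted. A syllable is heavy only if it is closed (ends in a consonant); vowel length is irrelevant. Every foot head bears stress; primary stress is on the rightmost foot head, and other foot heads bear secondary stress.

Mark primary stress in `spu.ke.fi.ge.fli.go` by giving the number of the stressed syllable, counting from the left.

6

Weights: 1 spu L, 2 ke L, 3 fi L, 4 ge L, 5 fli L, 6 go L.
Parse right to left (heavy = foot alone; LL = one foot; stranded L unfooted): (spu.ˈke) (fi.ˈge) (fli.ˈgo).
Foot heads: 2, 4, 6.
Primary stress on the rightmost head = syllable 6.
Primary stress: syllable 6 → spu.ke.fi.ge.fli.ˈgo.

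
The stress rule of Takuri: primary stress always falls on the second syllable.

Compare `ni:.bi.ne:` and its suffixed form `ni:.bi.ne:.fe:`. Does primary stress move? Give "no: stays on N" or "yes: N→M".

no: stays on 2

Base `ni:.bi.ne:` (3 syllables):
  The word has 3 syllables; the second syllable is syllable 2 (bi).
  → primary stress on syllable 2.
Suffixed `ni:.bi.ne:.fe:` (4 syllables):
  The word has 4 syllables; the second syllable is syllable 2 (bi).
  → primary stress on syllable 2.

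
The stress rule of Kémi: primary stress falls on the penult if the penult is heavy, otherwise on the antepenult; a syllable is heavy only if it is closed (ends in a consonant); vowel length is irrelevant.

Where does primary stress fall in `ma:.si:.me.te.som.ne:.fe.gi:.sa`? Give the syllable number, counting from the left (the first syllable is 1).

Weights: 7 fe L, 8 gi: L, 9 sa L.
The penult (syllable 8, gi:) is light, so stress falls on the antepenult (syllable 7, fe).
Primary stress: syllable 7 → ma:.si:.me.te.som.ne:.ˈfe.gi:.sa.

7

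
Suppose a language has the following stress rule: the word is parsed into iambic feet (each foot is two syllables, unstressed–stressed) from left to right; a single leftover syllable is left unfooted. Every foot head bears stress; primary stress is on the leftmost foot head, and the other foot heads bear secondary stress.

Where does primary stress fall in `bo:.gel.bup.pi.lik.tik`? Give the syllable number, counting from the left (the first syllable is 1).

2

Parse left to right into iambic (σˈσ) feet: (bo:.ˈgel) (bup.ˈpi) (lik.ˈtik).
Foot heads (stressed positions): 2, 4, 6.
End Rule Leftmost: primary stress on the leftmost head = syllable 2.
Primary stress: syllable 2 → bo:.ˈgel.bup.pi.lik.tik.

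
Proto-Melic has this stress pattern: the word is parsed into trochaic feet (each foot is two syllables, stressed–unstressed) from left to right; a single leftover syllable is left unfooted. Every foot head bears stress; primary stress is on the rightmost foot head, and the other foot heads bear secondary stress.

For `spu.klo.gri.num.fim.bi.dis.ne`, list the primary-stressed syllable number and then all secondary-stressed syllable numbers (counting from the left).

Parse left to right into trochaic (ˈσσ) feet: (ˈspu.klo) (ˈgri.num) (ˈfim.bi) (ˈdis.ne).
Foot heads (stressed positions): 1, 3, 5, 7.
End Rule Rightmost: primary stress on the rightmost head = syllable 7.
Secondary stress on 1, 3, 5: ˌspu.klo.ˌgri.num.ˌfim.bi.ˈdis.ne.

primary 7, secondary 1, 3, 5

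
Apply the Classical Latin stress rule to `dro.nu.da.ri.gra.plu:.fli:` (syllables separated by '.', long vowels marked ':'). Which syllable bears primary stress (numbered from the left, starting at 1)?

6

Classical Latin: stress the penult if heavy (long vowel or closed), else the antepenult.
Weights: 5 gra L, 6 plu: H, 7 fli: H.
The penult (syllable 6, plu:) is heavy, so it takes stress.
Stress on syllable 6: dro.nu.da.ri.gra.ˈplu:.fli:.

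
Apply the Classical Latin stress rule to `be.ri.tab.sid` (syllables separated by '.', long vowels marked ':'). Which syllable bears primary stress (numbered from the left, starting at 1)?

Classical Latin: stress the penult if heavy (long vowel or closed), else the antepenult.
Weights: 2 ri L, 3 tab H, 4 sid H.
The penult (syllable 3, tab) is heavy, so it takes stress.
Stress on syllable 3: be.ri.ˈtab.sid.

3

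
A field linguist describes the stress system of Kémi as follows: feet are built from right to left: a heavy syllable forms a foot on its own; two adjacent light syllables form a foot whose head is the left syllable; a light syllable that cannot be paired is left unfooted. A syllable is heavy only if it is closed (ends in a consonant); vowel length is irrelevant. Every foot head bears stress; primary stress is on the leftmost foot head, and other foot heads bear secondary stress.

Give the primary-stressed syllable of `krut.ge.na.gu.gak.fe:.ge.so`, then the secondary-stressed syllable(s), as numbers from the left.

Weights: 1 krut H, 2 ge L, 3 na L, 4 gu L, 5 gak H, 6 fe: L, 7 ge L, 8 so L.
Parse right to left (heavy = foot alone; LL = one foot; stranded L unfooted): (ˈkrut) ge (ˈna.gu) (ˈgak) fe: (ˈge.so).
Foot heads: 1, 3, 5, 7.
Primary stress on the leftmost head = syllable 1.
Secondary stress on 3, 5, 7: ˈkrut.ge.ˌna.gu.ˌgak.fe:.ˌge.so.

primary 1, secondary 3, 5, 7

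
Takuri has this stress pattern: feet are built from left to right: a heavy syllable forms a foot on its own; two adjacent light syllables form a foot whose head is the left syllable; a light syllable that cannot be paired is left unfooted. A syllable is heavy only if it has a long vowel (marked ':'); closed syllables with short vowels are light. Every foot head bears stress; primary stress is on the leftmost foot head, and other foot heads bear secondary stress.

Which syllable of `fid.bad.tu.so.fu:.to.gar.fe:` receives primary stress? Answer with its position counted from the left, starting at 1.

1

Weights: 1 fid L, 2 bad L, 3 tu L, 4 so L, 5 fu: H, 6 to L, 7 gar L, 8 fe: H.
Parse left to right (heavy = foot alone; LL = one foot; stranded L unfooted): (ˈfid.bad) (ˈtu.so) (ˈfu:) (ˈto.gar) (ˈfe:).
Foot heads: 1, 3, 5, 6, 8.
Primary stress on the leftmost head = syllable 1.
Primary stress: syllable 1 → ˈfid.bad.tu.so.fu:.to.gar.fe:.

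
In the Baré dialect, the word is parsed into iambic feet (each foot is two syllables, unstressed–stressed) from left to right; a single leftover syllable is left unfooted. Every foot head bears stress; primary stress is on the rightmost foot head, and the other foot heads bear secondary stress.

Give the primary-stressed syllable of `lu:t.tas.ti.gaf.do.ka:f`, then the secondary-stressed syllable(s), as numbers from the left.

primary 6, secondary 2, 4

Parse left to right into iambic (σˈσ) feet: (lu:t.ˈtas) (ti.ˈgaf) (do.ˈka:f).
Foot heads (stressed positions): 2, 4, 6.
End Rule Rightmost: primary stress on the rightmost head = syllable 6.
Secondary stress on 2, 4: lu:t.ˌtas.ti.ˌgaf.do.ˈka:f.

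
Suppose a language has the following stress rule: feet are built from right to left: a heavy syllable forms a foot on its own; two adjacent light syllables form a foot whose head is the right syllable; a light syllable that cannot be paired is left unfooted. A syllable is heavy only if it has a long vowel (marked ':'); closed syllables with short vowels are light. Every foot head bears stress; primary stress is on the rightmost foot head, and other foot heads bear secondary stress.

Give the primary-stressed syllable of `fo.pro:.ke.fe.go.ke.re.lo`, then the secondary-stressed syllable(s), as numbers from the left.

Weights: 1 fo L, 2 pro: H, 3 ke L, 4 fe L, 5 go L, 6 ke L, 7 re L, 8 lo L.
Parse right to left (heavy = foot alone; LL = one foot; stranded L unfooted): fo (ˈpro:) (ke.ˈfe) (go.ˈke) (re.ˈlo).
Foot heads: 2, 4, 6, 8.
Primary stress on the rightmost head = syllable 8.
Secondary stress on 2, 4, 6: fo.ˌpro:.ke.ˌfe.go.ˌke.re.ˈlo.

primary 8, secondary 2, 4, 6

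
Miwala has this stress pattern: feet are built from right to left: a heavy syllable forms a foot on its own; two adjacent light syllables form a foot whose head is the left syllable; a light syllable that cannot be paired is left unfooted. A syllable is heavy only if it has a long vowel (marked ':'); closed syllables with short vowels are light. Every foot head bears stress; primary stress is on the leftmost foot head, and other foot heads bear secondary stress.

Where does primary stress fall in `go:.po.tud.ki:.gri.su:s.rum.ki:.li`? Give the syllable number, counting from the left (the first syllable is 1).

1

Weights: 1 go: H, 2 po L, 3 tud L, 4 ki: H, 5 gri L, 6 su:s H, 7 rum L, 8 ki: H, 9 li L.
Parse right to left (heavy = foot alone; LL = one foot; stranded L unfooted): (ˈgo:) (ˈpo.tud) (ˈki:) gri (ˈsu:s) rum (ˈki:) li.
Foot heads: 1, 2, 4, 6, 8.
Primary stress on the leftmost head = syllable 1.
Primary stress: syllable 1 → ˈgo:.po.tud.ki:.gri.su:s.rum.ki:.li.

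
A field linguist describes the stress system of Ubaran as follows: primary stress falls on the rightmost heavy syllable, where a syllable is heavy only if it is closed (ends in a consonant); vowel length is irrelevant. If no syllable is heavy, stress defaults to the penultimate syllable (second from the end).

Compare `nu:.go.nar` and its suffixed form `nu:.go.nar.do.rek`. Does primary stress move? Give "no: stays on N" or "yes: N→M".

Base `nu:.go.nar` (3 syllables):
  Weights: 1 nu: L, 2 go L, 3 nar H.
  Heavy syllables in the domain: 3. The rightmost is syllable 3 (nar).
  → primary stress on syllable 3.
Suffixed `nu:.go.nar.do.rek` (5 syllables):
  Weights: 1 nu: L, 2 go L, 3 nar H, 4 do L, 5 rek H.
  Heavy syllables in the domain: 3, 5. The rightmost is syllable 5 (rek).
  → primary stress on syllable 5.

yes: 3→5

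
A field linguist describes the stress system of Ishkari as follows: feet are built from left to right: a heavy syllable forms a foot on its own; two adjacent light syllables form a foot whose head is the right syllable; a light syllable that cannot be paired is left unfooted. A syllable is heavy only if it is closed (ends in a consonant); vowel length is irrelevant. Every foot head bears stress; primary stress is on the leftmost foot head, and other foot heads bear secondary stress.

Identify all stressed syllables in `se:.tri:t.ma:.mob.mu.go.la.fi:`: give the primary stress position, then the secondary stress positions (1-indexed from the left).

primary 2, secondary 4, 6, 8

Weights: 1 se: L, 2 tri:t H, 3 ma: L, 4 mob H, 5 mu L, 6 go L, 7 la L, 8 fi: L.
Parse left to right (heavy = foot alone; LL = one foot; stranded L unfooted): se: (ˈtri:t) ma: (ˈmob) (mu.ˈgo) (la.ˈfi:).
Foot heads: 2, 4, 6, 8.
Primary stress on the leftmost head = syllable 2.
Secondary stress on 4, 6, 8: se:.ˈtri:t.ma:.ˌmob.mu.ˌgo.la.ˌfi:.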